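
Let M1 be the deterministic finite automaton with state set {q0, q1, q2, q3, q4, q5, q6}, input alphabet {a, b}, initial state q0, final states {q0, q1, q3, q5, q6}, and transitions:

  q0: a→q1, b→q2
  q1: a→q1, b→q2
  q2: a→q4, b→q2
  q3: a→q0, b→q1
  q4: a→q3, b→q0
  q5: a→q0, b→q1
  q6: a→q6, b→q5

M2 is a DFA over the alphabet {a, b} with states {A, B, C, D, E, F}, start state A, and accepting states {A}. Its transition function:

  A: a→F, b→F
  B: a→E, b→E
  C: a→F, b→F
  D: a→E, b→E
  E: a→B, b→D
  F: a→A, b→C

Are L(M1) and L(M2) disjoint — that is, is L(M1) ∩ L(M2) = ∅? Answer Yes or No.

No

The empty string ε is accepted by both M1 and M2.
Hence L(M1) ∩ L(M2) ≠ ∅.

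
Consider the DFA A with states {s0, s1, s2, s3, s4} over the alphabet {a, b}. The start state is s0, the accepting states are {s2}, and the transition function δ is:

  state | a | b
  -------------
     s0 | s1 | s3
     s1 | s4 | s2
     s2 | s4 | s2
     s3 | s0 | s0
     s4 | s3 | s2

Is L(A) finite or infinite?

infinite

State s2 is reachable from the start and can reach an accepting state, and it lies on the cycle s2 → s2.
Traversing that cycle any number of times yields accepted strings of unbounded length, so the language is infinite.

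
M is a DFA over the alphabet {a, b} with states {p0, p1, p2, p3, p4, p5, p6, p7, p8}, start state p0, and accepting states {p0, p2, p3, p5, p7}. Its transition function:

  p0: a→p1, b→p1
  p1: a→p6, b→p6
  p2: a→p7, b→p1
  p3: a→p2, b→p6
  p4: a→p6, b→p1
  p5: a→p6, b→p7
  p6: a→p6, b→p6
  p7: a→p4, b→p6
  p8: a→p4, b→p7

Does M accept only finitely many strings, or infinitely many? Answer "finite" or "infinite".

The useful states (reachable from p0 and able to reach an accepting state) are {p0}.
Restricted to these states the transition graph has no cycle, so every accepting path has bounded length and L is finite.

finite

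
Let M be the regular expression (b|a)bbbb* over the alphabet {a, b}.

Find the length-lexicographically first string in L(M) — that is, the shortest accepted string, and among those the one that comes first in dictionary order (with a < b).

By inspection of the expression, no string of length less than 4 matches, and abbb is the lexicographically first match of length 4.

abbb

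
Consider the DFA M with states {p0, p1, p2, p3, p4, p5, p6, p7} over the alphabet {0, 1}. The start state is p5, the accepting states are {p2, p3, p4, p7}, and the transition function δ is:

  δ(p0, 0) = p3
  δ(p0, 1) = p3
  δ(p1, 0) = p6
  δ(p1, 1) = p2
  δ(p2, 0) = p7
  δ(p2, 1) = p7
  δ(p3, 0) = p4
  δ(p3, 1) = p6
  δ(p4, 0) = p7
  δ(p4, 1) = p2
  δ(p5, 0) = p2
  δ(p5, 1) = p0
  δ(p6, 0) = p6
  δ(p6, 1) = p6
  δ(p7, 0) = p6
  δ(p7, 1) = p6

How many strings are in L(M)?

The useful subgraph on states {p0, p2, p3, p4, p5, p7} is acyclic, so L(M) is finite; the longest accepting path visits 6 useful states, giving maximum string length 5.
Counting accepting paths from p5 by length: 1 of length 1, 4 of length 2, 2 of length 3, 4 of length 4, 4 of length 5. Total 15.

15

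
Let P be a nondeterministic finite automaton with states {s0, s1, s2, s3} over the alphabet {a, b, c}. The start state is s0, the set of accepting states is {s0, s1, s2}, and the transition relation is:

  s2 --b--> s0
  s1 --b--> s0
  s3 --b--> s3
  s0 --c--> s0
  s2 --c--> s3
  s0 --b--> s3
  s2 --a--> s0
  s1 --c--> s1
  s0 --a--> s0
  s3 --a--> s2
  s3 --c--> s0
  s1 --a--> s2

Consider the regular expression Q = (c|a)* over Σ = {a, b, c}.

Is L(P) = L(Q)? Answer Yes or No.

No

The string ba is accepted by P but rejected by Q.
So L(P) ≠ L(Q).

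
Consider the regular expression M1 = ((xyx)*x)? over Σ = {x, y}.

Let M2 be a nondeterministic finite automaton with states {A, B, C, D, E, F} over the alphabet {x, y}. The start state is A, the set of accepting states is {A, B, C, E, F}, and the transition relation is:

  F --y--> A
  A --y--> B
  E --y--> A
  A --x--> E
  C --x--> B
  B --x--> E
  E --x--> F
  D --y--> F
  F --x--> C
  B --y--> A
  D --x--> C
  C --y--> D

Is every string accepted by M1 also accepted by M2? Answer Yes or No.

Yes

Converting the expression M1 to a DFA (subset construction, then merging equivalent states) gives the minimal DFA with states {r0, r1, r2, r3, r4}, start state r0, accepting states {r0, r1} and transitions r0: x→r1, y→r2; r1: x→r2, y→r3; r2: x→r2, y→r2; r3: x→r4, y→r2; r4: x→r1, y→r2.
Exploring the product automaton M1 × M2 from the start pair (r0, A), following both machines on each input symbol, reaches 11 state pairs: (r0, A), (r1, E), (r2, B), (r2, F), (r3, A), (r2, E), (r2, A), (r2, C), (r4, E), (r2, D), (r1, F).
M1 accepts in {r0, r1} and M2 accepts in {A, B, C, E, F}. The reachable pairs whose M1-component is accepting are (r0, A), (r1, E), (r1, F); in each of them the M2-component is accepting too, so the product for L(M1) \ L(M2) (M1-component accepting, M2-component rejecting) has no reachable accepting pair and the difference is empty.
Hence every string in L(M1) is also in L(M2).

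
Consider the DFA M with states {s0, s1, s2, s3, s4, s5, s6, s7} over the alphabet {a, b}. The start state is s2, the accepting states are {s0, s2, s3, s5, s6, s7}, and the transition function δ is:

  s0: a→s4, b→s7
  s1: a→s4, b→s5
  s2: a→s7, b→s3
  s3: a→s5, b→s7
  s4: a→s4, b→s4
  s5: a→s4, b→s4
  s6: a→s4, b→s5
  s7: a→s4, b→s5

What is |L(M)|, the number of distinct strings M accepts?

The useful subgraph on states {s2, s3, s5, s7} is acyclic, so L(M) is finite; the longest accepting path visits 4 useful states, giving maximum string length 3.
Counting accepting paths from s2 by length: 1 of length 0, 2 of length 1, 3 of length 2, 1 of length 3. Total 7.

7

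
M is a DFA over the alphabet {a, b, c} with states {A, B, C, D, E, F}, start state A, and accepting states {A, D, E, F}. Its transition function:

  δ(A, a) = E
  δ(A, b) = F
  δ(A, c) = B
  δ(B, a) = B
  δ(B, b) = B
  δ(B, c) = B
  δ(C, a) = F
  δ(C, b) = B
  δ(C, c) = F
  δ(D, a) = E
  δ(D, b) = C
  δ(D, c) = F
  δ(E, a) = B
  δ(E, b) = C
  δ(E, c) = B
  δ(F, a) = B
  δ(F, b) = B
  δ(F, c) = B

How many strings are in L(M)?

The useful subgraph on states {A, C, E, F} is acyclic, so L(M) is finite; the longest accepting path visits 4 useful states, giving maximum string length 3.
Counting accepting paths from A by length: 1 of length 0, 2 of length 1, 2 of length 3. Total 5.

5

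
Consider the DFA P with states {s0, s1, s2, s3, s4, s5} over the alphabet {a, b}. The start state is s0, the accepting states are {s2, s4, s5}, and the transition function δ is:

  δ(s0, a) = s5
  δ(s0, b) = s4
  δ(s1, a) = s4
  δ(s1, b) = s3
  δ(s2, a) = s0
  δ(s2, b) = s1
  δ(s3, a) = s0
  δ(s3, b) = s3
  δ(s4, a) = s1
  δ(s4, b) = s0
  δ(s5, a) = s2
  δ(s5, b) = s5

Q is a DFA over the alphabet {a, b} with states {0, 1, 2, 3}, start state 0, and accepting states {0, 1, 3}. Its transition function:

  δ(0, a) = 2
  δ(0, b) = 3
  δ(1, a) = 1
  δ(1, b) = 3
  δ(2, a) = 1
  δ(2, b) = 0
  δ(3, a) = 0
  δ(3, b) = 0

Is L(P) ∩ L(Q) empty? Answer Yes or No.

The string b is accepted by both P and Q.
Hence L(P) ∩ L(Q) ≠ ∅.

No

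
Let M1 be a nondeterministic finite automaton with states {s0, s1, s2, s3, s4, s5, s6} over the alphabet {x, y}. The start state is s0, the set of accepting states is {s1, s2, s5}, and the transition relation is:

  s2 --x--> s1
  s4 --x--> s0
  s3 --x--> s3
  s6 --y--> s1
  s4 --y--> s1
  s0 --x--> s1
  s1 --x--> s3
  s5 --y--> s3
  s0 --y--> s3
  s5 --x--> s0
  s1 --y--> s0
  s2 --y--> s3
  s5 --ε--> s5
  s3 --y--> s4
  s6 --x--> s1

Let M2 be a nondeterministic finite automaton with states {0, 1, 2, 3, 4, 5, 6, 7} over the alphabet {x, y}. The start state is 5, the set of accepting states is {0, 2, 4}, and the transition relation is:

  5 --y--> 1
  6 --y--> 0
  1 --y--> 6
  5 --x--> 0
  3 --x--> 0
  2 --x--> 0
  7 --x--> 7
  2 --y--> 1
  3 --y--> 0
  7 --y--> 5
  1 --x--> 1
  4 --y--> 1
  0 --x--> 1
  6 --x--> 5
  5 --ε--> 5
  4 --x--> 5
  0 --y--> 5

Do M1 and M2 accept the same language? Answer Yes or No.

Yes

Exploring the product automaton M1 × M2 from the start pair (s0, 5), following both machines on each input symbol, reaches 4 state pairs: (s0, 5), (s1, 0), (s3, 1), (s4, 6).
M1 accepts in {s1, s2, s5} and M2 accepts in {0, 2, 4}. In every reachable pair the two components are either both accepting — (s1, 0) — or both non-accepting, so no string is accepted by exactly one of the machines: L(M1) \ L(M2) and L(M2) \ L(M1) are both empty.
Hence every string is accepted by M1 iff it is accepted by M2, and the two languages coincide.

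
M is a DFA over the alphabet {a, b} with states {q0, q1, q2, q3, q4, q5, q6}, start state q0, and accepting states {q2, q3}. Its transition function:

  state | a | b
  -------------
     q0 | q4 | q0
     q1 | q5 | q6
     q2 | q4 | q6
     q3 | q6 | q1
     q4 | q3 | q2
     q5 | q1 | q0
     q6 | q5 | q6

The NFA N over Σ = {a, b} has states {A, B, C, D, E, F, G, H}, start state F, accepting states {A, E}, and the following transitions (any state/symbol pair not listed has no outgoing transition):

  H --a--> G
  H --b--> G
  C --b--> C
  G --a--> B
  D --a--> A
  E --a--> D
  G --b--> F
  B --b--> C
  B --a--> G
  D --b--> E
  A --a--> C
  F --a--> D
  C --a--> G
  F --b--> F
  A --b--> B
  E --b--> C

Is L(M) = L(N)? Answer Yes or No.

Exploring the product automaton M × N from the start pair (q0, F), following both machines on each input symbol, reaches 7 state pairs: (q0, F), (q4, D), (q3, A), (q2, E), (q6, C), (q1, B), (q5, G).
M accepts in {q2, q3} and N accepts in {A, E}. In every reachable pair the two components are either both accepting — (q3, A), (q2, E) — or both non-accepting, so no string is accepted by exactly one of the machines: L(M) \ L(N) and L(N) \ L(M) are both empty.
Hence every string is accepted by M iff it is accepted by N, and the two languages coincide.

Yes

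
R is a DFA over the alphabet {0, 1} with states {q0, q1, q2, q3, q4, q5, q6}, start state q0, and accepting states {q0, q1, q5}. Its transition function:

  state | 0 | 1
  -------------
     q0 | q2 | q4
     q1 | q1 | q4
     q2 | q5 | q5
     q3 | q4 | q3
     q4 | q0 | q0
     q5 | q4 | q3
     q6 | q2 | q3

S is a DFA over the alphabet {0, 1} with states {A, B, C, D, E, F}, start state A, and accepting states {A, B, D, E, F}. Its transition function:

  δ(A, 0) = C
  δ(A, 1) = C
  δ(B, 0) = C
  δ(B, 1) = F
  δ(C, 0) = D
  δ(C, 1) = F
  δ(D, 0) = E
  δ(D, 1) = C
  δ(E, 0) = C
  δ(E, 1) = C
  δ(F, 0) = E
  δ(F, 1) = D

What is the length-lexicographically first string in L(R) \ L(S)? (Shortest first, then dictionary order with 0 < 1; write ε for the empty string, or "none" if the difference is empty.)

0000

The string 0000 is accepted by R but not by S.
No shorter string lies in the difference, and 0000 is the lexicographically first length-4 string in L(R) \ L(S).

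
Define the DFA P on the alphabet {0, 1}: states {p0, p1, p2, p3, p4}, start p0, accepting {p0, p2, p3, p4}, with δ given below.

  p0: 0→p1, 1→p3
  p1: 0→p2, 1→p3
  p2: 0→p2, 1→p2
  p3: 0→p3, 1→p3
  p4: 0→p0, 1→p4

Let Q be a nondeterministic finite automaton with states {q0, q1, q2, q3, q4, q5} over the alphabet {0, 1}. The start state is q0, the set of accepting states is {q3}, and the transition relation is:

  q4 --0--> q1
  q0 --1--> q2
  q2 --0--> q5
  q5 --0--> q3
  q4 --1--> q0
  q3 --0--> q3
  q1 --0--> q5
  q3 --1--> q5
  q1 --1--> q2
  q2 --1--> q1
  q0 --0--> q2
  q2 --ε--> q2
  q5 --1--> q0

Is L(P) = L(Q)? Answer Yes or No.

The empty string ε is accepted by P but rejected by Q.
So L(P) ≠ L(Q).

No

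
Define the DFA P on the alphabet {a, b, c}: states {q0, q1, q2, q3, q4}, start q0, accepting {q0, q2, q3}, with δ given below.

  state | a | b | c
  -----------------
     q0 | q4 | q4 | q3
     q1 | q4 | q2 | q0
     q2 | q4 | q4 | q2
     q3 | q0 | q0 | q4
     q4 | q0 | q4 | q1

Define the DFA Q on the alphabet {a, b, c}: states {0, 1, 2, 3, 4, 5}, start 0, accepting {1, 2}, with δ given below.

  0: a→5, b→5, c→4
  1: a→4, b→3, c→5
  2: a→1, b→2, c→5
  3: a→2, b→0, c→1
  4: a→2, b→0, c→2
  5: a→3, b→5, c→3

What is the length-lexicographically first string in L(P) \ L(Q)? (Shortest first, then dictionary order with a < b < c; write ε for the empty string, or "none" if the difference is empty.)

The empty string ε is accepted by P but not by Q.
Since ε is the unique shortest string, it is the required witness.

ε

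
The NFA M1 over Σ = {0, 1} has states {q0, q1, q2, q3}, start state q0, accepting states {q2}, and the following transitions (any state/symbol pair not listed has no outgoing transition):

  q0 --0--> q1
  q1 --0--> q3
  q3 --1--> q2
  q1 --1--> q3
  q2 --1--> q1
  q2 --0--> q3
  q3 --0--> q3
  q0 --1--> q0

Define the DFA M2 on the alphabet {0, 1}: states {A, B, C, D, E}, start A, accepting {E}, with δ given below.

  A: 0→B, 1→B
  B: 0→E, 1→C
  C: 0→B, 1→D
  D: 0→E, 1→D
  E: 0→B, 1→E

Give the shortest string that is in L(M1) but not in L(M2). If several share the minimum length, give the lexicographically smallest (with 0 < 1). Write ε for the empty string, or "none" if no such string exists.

The string 011 is accepted by M1 but not by M2.
No shorter string lies in the difference, and 011 is the lexicographically first length-3 string in L(M1) \ L(M2).

011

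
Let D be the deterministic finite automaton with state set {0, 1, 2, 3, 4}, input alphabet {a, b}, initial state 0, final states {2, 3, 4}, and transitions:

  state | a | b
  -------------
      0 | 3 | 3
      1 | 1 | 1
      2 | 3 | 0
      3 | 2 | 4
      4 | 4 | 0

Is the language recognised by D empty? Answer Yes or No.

The string a is accepted: the run 0 → 3 ends in the accepting state 3.
Since at least one string is accepted, L(D) is not empty.

No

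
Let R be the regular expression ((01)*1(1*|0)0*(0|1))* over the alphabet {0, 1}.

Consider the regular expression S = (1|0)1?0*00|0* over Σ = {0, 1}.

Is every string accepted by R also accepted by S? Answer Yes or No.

No

The string 10 is in L(R) but not in L(S).
So L(R) ⊄ L(S).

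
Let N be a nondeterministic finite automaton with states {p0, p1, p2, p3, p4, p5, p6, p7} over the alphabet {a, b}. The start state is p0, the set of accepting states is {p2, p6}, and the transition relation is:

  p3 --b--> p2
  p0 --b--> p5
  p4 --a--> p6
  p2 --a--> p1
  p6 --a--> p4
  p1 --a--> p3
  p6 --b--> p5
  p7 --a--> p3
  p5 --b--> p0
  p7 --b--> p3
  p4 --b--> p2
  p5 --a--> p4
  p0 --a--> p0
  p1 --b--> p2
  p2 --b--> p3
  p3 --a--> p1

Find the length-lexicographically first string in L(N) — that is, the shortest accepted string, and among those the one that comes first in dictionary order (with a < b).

A breadth-first search from p0 reaches an accepting state first via the path p0 → p5 → p4 → p6 on input baa.
No string of length < 3 is accepted (BFS exhausts all shorter strings without reaching an accepting state), and baa is the lexicographically least accepting string of length 3.

baa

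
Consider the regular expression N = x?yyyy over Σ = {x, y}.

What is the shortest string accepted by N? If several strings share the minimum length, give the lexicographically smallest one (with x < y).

yyyy

By inspection of the expression, no string of length less than 4 matches, and yyyy is the lexicographically first match of length 4.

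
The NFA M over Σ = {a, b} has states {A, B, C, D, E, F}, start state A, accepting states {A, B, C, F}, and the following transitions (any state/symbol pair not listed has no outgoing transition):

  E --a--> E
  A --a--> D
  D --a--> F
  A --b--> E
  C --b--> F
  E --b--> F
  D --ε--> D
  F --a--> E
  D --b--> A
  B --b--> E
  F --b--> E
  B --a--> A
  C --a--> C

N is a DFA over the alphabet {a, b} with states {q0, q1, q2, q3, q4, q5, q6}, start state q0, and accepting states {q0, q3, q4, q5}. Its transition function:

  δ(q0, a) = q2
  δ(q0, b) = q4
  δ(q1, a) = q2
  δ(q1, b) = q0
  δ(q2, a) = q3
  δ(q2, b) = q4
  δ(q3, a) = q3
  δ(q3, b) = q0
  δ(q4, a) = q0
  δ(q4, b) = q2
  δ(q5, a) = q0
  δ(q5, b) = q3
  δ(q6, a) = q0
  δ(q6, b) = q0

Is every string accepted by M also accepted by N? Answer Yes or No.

The string bb is in L(M) but not in L(N).
So L(M) ⊄ L(N).

No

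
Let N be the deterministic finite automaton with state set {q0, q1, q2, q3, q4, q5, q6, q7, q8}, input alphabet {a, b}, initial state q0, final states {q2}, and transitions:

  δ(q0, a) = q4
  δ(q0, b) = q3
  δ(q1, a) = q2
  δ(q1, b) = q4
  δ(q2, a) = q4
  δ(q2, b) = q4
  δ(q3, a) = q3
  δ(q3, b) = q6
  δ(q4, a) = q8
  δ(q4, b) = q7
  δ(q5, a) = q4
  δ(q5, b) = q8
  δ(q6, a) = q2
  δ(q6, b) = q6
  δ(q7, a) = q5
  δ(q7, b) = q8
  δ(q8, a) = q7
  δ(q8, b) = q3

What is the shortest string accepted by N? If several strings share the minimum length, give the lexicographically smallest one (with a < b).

A breadth-first search from q0 reaches an accepting state first via the path q0 → q3 → q6 → q2 on input bba.
No string of length < 3 is accepted (BFS exhausts all shorter strings without reaching an accepting state), and bba is the lexicographically least accepting string of length 3.

bba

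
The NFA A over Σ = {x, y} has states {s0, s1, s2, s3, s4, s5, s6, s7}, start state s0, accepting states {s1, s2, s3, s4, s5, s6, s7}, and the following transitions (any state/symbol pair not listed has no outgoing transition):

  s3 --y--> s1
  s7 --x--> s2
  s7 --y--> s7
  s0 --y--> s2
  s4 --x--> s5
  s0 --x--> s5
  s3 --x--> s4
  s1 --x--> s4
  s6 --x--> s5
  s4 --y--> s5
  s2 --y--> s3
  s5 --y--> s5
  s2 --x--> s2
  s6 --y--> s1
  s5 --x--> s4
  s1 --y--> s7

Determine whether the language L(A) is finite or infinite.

infinite

State s2 is reachable from the start and can reach an accepting state, and it lies on the cycle s2 → s2.
Traversing that cycle any number of times yields accepted strings of unbounded length, so the language is infinite.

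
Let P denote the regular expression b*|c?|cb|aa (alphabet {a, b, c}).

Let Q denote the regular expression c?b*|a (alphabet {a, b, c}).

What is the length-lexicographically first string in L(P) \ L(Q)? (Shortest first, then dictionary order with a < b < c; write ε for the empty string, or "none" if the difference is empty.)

The string aa is accepted by P but not by Q.
No shorter string lies in the difference, and aa is the lexicographically first length-2 string in L(P) \ L(Q).

aa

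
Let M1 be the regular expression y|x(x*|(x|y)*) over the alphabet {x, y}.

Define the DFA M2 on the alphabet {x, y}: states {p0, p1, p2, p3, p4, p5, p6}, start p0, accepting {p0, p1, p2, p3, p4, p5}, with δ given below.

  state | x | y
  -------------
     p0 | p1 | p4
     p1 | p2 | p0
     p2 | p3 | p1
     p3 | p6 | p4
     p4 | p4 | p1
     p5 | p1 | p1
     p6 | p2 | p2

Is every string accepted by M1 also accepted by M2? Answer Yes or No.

No

The string xxxx is in L(M1) but not in L(M2).
So L(M1) ⊄ L(M2).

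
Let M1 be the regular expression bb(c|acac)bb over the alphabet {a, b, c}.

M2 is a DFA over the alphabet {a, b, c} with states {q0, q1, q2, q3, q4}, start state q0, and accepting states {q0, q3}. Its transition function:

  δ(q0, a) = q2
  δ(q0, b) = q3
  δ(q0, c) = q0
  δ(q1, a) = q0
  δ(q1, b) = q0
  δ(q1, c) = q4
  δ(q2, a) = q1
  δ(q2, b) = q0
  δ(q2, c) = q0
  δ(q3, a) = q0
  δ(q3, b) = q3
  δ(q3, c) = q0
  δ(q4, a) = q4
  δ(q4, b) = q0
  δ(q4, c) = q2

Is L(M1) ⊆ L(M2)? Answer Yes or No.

Yes

Converting the expression M1 to a DFA (subset construction, then merging equivalent states) gives the minimal DFA with states {r0, r1, r2, r3, r4, r5, r6, r7, r8, r9}, start state r0, accepting states {r9} and transitions r0: a→r1, b→r2, c→r1; r1: a→r1, b→r1, c→r1; r2: a→r1, b→r3, c→r1; r3: a→r4, b→r1, c→r5; r4: a→r1, b→r1, c→r6; r5: a→r1, b→r7, c→r1; r6: a→r8, b→r1, c→r1; r7: a→r1, b→r9, c→r1; r8: a→r1, b→r1, c→r5; r9: a→r1, b→r1, c→r1.
Exploring the product automaton M1 × M2 from the start pair (r0, q0), following both machines on each input symbol, reaches 14 state pairs: (r0, q0), (r1, q2), (r2, q3), (r1, q0), (r1, q1), (r3, q3), (r1, q3), (r1, q4), (r4, q0), (r5, q0), (r6, q0), (r7, q3), (r8, q2), (r9, q3).
M1 accepts in {r9} and M2 accepts in {q0, q3}. The reachable pairs whose M1-component is accepting are (r9, q3); in each of them the M2-component is accepting too, so the product for L(M1) \ L(M2) (M1-component accepting, M2-component rejecting) has no reachable accepting pair and the difference is empty.
Hence every string in L(M1) is also in L(M2).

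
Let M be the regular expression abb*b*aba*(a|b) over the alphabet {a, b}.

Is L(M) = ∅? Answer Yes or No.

No

The string ababa matches the expression, so it belongs to L(M).
Since L(M) contains at least one string, it is not empty.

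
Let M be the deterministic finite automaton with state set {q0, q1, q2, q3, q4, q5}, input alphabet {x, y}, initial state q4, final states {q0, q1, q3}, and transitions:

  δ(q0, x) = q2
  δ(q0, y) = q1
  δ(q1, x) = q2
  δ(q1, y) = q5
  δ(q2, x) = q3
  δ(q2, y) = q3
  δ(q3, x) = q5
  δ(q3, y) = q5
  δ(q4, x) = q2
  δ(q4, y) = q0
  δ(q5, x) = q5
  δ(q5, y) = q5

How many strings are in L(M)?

8

The useful subgraph on states {q0, q1, q2, q3, q4} is acyclic, so L(M) is finite; the longest accepting path visits 5 useful states, giving maximum string length 4.
Counting accepting paths from q4 by length: 1 of length 1, 3 of length 2, 2 of length 3, 2 of length 4. Total 8.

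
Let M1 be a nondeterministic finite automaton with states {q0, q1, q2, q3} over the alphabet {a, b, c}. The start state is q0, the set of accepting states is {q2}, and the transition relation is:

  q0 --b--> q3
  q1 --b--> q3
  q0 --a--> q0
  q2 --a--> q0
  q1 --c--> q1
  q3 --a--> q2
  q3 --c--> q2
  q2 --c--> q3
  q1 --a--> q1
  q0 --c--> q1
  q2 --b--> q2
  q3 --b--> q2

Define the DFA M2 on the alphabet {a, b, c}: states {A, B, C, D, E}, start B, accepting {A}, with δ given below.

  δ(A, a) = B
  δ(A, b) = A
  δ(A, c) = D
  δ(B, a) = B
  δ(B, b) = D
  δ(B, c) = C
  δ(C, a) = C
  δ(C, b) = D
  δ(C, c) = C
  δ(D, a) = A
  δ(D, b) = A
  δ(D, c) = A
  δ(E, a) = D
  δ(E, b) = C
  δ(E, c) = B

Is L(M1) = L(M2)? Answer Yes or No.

Exploring the product automaton M1 × M2 from the start pair (q0, B), following both machines on each input symbol, reaches 4 state pairs: (q0, B), (q3, D), (q1, C), (q2, A).
M1 accepts in {q2} and M2 accepts in {A}. In every reachable pair the two components are either both accepting — (q2, A) — or both non-accepting, so no string is accepted by exactly one of the machines: L(M1) \ L(M2) and L(M2) \ L(M1) are both empty.
Hence every string is accepted by M1 iff it is accepted by M2, and the two languages coincide.

Yes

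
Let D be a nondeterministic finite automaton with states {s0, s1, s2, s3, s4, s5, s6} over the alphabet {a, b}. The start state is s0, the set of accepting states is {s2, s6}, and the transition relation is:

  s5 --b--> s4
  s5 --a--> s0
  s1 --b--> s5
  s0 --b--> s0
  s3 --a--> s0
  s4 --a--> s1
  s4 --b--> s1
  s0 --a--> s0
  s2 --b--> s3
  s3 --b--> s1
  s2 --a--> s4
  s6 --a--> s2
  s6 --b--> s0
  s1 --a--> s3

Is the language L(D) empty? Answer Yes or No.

The states reachable from the start state are {s0}.
None of the accepting states {s2, s6} is reachable, so no string is accepted and L(D) = ∅.

Yes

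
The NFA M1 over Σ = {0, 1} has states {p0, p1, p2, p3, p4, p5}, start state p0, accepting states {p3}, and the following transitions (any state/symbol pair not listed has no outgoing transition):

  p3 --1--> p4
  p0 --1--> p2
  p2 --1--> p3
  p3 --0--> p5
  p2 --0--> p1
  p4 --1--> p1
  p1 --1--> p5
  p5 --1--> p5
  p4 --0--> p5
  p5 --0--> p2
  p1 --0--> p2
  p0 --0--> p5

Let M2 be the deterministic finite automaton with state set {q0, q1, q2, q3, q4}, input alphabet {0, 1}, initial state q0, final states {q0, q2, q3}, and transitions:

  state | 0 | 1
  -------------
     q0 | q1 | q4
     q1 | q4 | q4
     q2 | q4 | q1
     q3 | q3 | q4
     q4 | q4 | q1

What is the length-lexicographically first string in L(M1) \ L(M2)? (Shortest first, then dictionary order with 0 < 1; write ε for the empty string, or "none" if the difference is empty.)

11

The string 11 is accepted by M1 but not by M2.
No shorter string lies in the difference, and 11 is the lexicographically first length-2 string in L(M1) \ L(M2).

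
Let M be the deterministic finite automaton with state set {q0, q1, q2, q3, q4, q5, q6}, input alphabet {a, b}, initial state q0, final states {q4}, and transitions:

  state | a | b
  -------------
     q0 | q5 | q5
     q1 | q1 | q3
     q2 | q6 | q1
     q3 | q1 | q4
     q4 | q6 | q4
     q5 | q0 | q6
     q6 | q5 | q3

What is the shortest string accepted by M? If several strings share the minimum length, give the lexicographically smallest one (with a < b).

A breadth-first search from q0 reaches an accepting state first via the path q0 → q5 → q6 → q3 → q4 on input abbb.
No string of length < 4 is accepted (BFS exhausts all shorter strings without reaching an accepting state), and abbb is the lexicographically least accepting string of length 4.

abbb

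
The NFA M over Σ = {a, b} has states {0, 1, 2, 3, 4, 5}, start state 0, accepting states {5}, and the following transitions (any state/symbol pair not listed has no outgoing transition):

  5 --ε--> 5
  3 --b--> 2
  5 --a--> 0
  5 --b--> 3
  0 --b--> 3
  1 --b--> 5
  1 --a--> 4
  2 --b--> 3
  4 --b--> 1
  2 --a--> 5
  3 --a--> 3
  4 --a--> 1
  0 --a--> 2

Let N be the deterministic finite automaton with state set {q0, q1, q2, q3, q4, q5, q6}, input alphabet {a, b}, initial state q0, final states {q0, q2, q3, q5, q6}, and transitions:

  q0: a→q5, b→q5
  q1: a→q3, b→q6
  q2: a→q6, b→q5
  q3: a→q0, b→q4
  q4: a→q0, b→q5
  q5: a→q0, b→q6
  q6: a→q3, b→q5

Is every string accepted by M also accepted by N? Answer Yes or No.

Yes

Exploring the product automaton M × N from the start pair (0, q0), following both machines on each input symbol, reaches 14 state pairs: (0, q0), (2, q5), (3, q5), (5, q0), (3, q6), (3, q0), (2, q6), (0, q5), (3, q3), (5, q3), (2, q0), (2, q4), (3, q4), (5, q5).
M accepts in {5} and N accepts in {q0, q2, q3, q5, q6}. The reachable pairs whose M-component is accepting are (5, q0), (5, q3), (5, q5); in each of them the N-component is accepting too, so the product for L(M) \ L(N) (M-component accepting, N-component rejecting) has no reachable accepting pair and the difference is empty.
Hence every string in L(M) is also in L(N).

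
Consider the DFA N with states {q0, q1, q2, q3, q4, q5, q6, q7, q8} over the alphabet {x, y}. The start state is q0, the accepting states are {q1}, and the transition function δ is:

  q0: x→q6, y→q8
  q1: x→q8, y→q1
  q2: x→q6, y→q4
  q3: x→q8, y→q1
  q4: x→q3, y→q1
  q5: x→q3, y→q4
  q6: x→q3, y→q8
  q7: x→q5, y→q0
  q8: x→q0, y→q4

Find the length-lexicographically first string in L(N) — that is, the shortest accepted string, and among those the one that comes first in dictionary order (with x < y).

xxy

A breadth-first search from q0 reaches an accepting state first via the path q0 → q6 → q3 → q1 on input xxy.
No string of length < 3 is accepted (BFS exhausts all shorter strings without reaching an accepting state), and xxy is the lexicographically least accepting string of length 3.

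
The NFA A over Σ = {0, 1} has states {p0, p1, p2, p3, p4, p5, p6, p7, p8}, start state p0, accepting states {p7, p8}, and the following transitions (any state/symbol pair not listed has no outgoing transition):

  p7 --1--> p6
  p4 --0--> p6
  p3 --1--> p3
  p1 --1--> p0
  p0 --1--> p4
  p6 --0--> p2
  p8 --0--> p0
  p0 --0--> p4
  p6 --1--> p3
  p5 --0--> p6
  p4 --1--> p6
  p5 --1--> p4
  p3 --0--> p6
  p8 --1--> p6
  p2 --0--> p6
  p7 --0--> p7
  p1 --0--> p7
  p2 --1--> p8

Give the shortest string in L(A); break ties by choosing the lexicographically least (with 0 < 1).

A breadth-first search from p0 reaches an accepting state first via the path p0 → p4 → p6 → p2 → p8 on input 0001.
No string of length < 4 is accepted (BFS exhausts all shorter strings without reaching an accepting state), and 0001 is the lexicographically least accepting string of length 4.

0001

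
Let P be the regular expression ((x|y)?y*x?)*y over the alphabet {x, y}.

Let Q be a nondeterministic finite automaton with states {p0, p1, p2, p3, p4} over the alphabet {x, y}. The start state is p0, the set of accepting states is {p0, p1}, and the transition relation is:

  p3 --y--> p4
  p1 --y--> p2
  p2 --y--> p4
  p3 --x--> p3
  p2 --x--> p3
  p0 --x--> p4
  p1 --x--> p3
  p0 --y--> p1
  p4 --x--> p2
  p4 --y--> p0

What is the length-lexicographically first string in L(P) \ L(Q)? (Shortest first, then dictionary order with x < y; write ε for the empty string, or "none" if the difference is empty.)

yy

The string yy is accepted by P but not by Q.
No shorter string lies in the difference, and yy is the lexicographically first length-2 string in L(P) \ L(Q).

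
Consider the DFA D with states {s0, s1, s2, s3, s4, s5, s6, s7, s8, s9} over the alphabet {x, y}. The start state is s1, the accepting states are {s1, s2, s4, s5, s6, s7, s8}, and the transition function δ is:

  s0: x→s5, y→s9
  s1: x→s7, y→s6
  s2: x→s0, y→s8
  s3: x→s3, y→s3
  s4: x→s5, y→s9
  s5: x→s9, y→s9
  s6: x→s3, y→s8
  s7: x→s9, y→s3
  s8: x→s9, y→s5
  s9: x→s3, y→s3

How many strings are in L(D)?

5

The useful subgraph on states {s1, s5, s6, s7, s8} is acyclic, so L(D) is finite; the longest accepting path visits 4 useful states, giving maximum string length 3.
Counting accepting paths from s1 by length: 1 of length 0, 2 of length 1, 1 of length 2, 1 of length 3. Total 5.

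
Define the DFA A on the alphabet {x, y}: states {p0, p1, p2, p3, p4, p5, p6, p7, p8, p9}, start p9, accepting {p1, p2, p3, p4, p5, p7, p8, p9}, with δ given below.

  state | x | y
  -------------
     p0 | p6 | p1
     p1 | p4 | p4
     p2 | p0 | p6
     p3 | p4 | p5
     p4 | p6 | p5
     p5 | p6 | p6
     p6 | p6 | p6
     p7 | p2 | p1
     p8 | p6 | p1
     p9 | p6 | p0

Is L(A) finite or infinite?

finite

The useful states (reachable from p9 and able to reach an accepting state) are {p0, p1, p4, p5, p9}.
Restricted to these states the transition graph has no cycle, so every accepting path has bounded length and L is finite.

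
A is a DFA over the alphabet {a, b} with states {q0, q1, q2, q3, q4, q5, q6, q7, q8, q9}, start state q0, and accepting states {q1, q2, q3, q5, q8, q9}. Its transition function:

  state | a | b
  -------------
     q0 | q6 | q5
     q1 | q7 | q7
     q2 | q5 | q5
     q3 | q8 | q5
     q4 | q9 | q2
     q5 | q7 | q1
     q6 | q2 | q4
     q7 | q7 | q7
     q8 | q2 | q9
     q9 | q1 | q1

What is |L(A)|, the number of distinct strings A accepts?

15

The useful subgraph on states {q0, q1, q2, q4, q5, q6, q9} is acyclic, so L(A) is finite; the longest accepting path visits 6 useful states, giving maximum string length 5.
Counting accepting paths from q0 by length: 1 of length 1, 2 of length 2, 4 of length 3, 6 of length 4, 2 of length 5. Total 15.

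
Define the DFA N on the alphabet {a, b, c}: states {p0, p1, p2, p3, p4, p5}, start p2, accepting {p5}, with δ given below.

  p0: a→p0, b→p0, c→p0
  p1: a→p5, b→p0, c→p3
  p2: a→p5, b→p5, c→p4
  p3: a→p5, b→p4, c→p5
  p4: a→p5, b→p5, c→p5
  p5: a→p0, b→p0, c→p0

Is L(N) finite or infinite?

The useful states (reachable from p2 and able to reach an accepting state) are {p2, p4, p5}.
Restricted to these states the transition graph has no cycle, so every accepting path has bounded length and L is finite.

finite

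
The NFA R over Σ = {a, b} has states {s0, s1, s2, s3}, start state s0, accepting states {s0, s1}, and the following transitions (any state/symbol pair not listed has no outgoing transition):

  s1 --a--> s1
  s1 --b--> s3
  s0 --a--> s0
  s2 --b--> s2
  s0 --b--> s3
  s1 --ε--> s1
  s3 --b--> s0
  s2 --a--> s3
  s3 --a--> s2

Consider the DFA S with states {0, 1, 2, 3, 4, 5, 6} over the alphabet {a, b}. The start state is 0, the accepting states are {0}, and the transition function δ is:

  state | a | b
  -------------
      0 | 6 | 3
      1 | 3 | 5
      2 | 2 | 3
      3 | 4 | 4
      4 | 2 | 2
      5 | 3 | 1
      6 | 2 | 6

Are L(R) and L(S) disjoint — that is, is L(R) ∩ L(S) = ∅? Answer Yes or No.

No

The empty string ε is accepted by both R and S.
Hence L(R) ∩ L(S) ≠ ∅.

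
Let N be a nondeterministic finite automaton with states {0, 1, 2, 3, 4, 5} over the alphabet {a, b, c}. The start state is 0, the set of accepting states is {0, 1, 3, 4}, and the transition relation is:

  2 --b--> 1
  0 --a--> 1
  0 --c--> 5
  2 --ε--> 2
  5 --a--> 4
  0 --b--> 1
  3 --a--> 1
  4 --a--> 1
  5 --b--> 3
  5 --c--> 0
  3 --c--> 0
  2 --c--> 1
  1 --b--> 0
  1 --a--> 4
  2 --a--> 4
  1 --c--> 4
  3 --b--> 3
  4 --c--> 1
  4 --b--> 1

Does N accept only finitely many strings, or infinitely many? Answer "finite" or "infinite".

infinite

State 0 is reachable from the start and can reach an accepting state, and it lies on the cycle 0 → 1 → 0.
Traversing that cycle any number of times yields accepted strings of unbounded length, so the language is infinite.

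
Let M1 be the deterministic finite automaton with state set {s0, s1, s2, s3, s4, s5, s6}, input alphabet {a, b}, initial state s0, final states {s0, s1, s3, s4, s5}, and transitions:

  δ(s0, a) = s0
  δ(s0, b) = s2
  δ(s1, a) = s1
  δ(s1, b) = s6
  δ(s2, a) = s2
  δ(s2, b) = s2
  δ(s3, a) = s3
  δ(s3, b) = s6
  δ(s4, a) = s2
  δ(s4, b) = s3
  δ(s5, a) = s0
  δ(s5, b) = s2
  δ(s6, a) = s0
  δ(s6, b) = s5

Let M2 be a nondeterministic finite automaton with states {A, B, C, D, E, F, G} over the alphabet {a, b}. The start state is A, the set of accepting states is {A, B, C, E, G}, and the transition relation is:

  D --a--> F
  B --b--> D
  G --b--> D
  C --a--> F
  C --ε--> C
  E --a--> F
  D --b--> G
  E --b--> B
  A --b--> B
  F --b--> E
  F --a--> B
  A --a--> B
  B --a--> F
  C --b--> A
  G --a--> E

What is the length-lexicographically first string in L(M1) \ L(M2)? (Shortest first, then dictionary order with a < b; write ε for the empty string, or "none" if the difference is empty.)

The string aa is accepted by M1 but not by M2.
No shorter string lies in the difference, and aa is the lexicographically first length-2 string in L(M1) \ L(M2).

aa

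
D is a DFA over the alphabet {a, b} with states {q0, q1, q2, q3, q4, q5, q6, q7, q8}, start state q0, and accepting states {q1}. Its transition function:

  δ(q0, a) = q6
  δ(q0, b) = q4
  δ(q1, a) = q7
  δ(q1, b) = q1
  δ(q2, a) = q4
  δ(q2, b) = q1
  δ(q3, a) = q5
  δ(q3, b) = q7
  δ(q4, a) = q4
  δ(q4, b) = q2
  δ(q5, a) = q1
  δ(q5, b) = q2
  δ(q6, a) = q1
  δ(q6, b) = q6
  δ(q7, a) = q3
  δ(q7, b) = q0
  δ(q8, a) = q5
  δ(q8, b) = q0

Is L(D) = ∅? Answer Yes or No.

No

The string aa is accepted: the run q0 → q6 → q1 ends in the accepting state q1.
Since at least one string is accepted, L(D) is not empty.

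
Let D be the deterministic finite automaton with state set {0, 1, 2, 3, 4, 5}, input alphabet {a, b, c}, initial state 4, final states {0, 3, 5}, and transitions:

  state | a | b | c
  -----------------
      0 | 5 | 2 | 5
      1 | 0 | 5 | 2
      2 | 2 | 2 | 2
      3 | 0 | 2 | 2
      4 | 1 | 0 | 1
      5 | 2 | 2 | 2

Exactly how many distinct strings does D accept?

The useful subgraph on states {0, 1, 4, 5} is acyclic, so L(D) is finite; the longest accepting path visits 4 useful states, giving maximum string length 3.
Counting accepting paths from 4 by length: 1 of length 1, 6 of length 2, 4 of length 3. Total 11.

11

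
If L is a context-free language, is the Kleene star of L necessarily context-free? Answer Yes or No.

If S₁ is the start symbol of a grammar for L, the grammar with new start symbol S and productions S → S₁S | ε generates L*.
So the context-free languages are closed under Kleene star.

Yes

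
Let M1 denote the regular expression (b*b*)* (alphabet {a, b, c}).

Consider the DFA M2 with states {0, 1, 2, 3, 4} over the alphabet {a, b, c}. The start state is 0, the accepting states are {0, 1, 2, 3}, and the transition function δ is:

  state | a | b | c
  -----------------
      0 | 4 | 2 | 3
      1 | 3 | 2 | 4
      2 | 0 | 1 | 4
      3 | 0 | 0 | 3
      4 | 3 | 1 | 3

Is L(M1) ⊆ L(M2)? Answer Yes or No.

Converting the expression M1 to a DFA (subset construction, then merging equivalent states) gives the minimal DFA with states {r0, r1}, start state r0, accepting states {r0} and transitions r0: a→r1, b→r0, c→r1; r1: a→r1, b→r1, c→r1.
Exploring the product automaton M1 × M2 from the start pair (r0, 0), following both machines on each input symbol, reaches 8 state pairs: (r0, 0), (r1, 4), (r0, 2), (r1, 3), (r1, 1), (r1, 0), (r0, 1), (r1, 2).
M1 accepts in {r0} and M2 accepts in {0, 1, 2, 3}. The reachable pairs whose M1-component is accepting are (r0, 0), (r0, 2), (r0, 1); in each of them the M2-component is accepting too, so the product for L(M1) \ L(M2) (M1-component accepting, M2-component rejecting) has no reachable accepting pair and the difference is empty.
Hence every string in L(M1) is also in L(M2).

Yes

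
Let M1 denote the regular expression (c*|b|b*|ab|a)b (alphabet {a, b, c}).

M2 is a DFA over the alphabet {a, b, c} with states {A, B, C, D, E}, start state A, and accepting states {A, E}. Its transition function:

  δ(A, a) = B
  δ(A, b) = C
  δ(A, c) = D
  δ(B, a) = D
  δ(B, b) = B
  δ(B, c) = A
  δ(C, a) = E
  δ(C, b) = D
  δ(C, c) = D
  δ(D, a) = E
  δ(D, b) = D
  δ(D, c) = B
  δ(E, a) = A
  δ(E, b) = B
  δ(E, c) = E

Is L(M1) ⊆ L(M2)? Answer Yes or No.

No

The string b is in L(M1) but not in L(M2).
So L(M1) ⊄ L(M2).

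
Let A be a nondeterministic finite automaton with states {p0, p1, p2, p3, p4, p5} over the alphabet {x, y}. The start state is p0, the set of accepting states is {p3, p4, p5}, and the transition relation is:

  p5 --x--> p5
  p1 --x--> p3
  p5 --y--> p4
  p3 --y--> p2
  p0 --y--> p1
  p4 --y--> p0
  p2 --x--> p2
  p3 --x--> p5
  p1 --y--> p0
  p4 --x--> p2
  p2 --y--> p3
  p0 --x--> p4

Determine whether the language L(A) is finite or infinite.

State p0 is reachable from the start and can reach an accepting state, and it lies on the cycle p0 → p1 → p0.
Traversing that cycle any number of times yields accepted strings of unbounded length, so the language is infinite.

infinite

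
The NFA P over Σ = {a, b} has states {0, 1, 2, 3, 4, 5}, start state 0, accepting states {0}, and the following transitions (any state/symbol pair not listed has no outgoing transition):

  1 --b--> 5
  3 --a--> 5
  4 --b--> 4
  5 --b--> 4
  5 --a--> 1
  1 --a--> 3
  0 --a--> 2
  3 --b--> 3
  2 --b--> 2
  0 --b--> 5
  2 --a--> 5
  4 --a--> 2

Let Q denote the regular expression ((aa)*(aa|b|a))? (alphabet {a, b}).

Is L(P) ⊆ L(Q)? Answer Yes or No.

Yes

Converting the expression Q to a DFA (subset construction, then merging equivalent states) gives the minimal DFA with states {q0, q1, q2, q3}, start state q0, accepting states {q0, q1, q2} and transitions q0: a→q1, b→q2; q1: a→q0, b→q3; q2: a→q3, b→q3; q3: a→q3, b→q3.
Exploring the product automaton P × Q from the start pair (0, q0), following both machines on each input symbol, reaches 16 state pairs: (0, q0), (2, q1), (5, q2), (5, q0), (2, q3), (1, q3), (4, q3), (1, q1), (4, q2), (5, q3), (3, q3), (3, q0), (5, q1), (3, q2), (1, q0), (3, q1).
P accepts in {0} and Q accepts in {q0, q1, q2}. The reachable pairs whose P-component is accepting are (0, q0); in each of them the Q-component is accepting too, so the product for L(P) \ L(Q) (P-component accepting, Q-component rejecting) has no reachable accepting pair and the difference is empty.
Hence every string in L(P) is also in L(Q).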